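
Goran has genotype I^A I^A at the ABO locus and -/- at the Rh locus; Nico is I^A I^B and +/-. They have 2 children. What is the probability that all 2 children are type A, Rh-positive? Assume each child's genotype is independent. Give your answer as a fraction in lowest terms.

ABO cross I^A I^A × I^A I^B → 1/2 A, 1/2 AB.
Rh cross -/- × +/- → 1/2 Rh+, 1/2 Rh-; so P(type A, Rh-positive) = 1/2 × 1/2 = 1/4 per child.
All 2 independent: (1/4)^2 = 1/16.

1/16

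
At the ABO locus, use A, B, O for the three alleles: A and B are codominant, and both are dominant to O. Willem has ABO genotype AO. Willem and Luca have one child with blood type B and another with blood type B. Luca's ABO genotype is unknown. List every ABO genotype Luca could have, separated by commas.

AB, BB, BO

For each candidate genotype of Luca, check whether crossing it with AO can produce every observed child phenotype.
  AA → possible child types {A} ✗
  AB → possible child types {A, B, AB} ✓
  AO → possible child types {O, A} ✗
  BB → possible child types {B, AB} ✓
  BO → possible child types {O, A, B, AB} ✓
  OO → possible child types {O, A} ✗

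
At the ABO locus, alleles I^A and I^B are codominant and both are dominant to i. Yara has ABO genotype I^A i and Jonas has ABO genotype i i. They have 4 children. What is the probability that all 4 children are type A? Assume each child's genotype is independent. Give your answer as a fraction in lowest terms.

1/16

ABO cross I^A i × i i → 1/2 O, 1/2 A.
So P(type A) = 1/2 per child.
All 4 independent: (1/2)^4 = 1/16.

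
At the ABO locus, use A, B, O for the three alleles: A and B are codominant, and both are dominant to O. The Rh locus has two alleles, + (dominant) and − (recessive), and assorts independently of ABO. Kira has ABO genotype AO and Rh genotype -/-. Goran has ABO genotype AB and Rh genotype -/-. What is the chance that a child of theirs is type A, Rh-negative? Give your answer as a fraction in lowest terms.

ABO cross AO × AB → offspring phenotypes: 1/2 A, 1/4 B, 1/4 AB.
Rh cross -/- × -/- → 1 Rh-.
Independent loci: P(type A, Rh-negative) = 1/2 × 1 = 1/2.

1/2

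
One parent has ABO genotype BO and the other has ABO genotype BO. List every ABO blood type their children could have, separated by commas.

O, B

Gametes from BO × BO give offspring ABO genotypes BB, BO, OO, i.e. phenotypes O, B.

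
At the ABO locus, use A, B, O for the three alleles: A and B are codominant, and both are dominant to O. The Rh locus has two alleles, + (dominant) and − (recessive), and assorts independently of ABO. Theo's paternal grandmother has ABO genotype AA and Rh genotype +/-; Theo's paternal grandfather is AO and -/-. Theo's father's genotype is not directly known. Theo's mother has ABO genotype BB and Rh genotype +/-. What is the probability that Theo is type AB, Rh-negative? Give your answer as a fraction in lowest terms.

9/32

Theo's father's ABO genotype from AA × AO: 1/2 AA, 1/2 AO.
Crossing each possibility with the mother BB and summing P(type AB): 1/2·1 + 1/2·1/2 = 3/4.
Similarly for Rh via the father's Rh distribution: P(Rh-) = 3/8.
Independent loci: 3/4 × 3/8 = 9/32.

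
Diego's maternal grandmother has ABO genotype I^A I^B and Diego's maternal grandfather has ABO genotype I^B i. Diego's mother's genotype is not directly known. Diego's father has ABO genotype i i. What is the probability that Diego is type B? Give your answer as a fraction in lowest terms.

Diego's mother's ABO genotype from I^A I^B × I^B i: 1/4 I^A I^B, 1/4 I^A i, 1/4 I^B I^B, 1/4 I^B i.
Crossing each possibility with the father i i and summing P(type B): 1/4·1/2 + 1/4·0 + 1/4·1 + 1/4·1/2 = 1/2.

1/2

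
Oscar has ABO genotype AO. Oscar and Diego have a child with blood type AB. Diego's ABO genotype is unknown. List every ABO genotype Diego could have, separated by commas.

AB, BB, BO

For each candidate genotype of Diego, check whether crossing it with AO can produce every observed child phenotype.
  AA → possible child types {A} ✗
  AB → possible child types {A, B, AB} ✓
  AO → possible child types {O, A} ✗
  BB → possible child types {B, AB} ✓
  BO → possible child types {O, A, B, AB} ✓
  OO → possible child types {O, A} ✗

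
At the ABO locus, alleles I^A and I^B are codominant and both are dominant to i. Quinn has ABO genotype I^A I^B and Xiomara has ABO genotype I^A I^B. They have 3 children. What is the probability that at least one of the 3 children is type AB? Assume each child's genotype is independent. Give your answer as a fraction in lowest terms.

7/8

ABO cross I^A I^B × I^A I^B → 1/4 A, 1/4 B, 1/2 AB.
So P(type AB) = 1/2 per child.
P(none) = (1/2)^3 = 1/8; P(at least one) = 1 − 1/8 = 7/8.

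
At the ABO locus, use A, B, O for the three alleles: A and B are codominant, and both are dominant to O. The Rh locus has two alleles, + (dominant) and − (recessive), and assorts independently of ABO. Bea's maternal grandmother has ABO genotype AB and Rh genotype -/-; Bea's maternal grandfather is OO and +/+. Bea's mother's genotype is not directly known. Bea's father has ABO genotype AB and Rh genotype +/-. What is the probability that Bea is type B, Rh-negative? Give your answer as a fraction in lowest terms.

Bea's mother's ABO genotype from AB × OO: 1/2 AO, 1/2 BO.
Crossing each possibility with the father AB and summing P(type B): 1/2·1/4 + 1/2·1/2 = 3/8.
Similarly for Rh via the mother's Rh distribution: P(Rh-) = 1/4.
Independent loci: 3/8 × 1/4 = 3/32.

3/32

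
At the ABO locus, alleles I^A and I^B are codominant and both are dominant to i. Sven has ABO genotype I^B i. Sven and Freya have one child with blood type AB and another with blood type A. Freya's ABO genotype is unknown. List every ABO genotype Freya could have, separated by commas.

I^A I^A, I^A I^B, I^A i

For each candidate genotype of Freya, check whether crossing it with I^B i can produce every observed child phenotype.
  I^A I^A → possible child types {A, AB} ✓
  I^A I^B → possible child types {A, B, AB} ✓
  I^A i → possible child types {O, A, B, AB} ✓
  I^B I^B → possible child types {B} ✗
  I^B i → possible child types {O, B} ✗
  i i → possible child types {O, B} ✗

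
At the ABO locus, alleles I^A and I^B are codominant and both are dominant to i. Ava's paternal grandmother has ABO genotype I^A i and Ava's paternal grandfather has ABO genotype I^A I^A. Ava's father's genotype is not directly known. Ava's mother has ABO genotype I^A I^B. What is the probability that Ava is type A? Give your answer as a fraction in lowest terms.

1/2

Ava's father's ABO genotype from I^A i × I^A I^A: 1/2 I^A I^A, 1/2 I^A i.
Crossing each possibility with the mother I^A I^B and summing P(type A): 1/2·1/2 + 1/2·1/2 = 1/2.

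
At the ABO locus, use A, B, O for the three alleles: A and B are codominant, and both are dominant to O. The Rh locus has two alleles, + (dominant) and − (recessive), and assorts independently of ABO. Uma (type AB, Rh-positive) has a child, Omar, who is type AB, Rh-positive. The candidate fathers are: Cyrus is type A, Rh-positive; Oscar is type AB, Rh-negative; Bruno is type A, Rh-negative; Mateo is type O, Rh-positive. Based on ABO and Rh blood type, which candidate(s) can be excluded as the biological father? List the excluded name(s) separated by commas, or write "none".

Mateo

A candidate is excluded only if no genotype consistent with his phenotype could produce a type AB, Rh-positive child with a type AB, Rh-positive mother.
Mateo (type O, Rh+): no genotype consistent with that phenotype can produce a type-AB Rh+ child with a type-AB mother.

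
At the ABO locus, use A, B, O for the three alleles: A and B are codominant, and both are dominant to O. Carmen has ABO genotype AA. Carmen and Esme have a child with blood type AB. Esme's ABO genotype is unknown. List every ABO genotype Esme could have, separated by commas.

For each candidate genotype of Esme, check whether crossing it with AA can produce every observed child phenotype.
  AA → possible child types {A} ✗
  AB → possible child types {A, AB} ✓
  AO → possible child types {A} ✗
  BB → possible child types {AB} ✓
  BO → possible child types {A, AB} ✓
  OO → possible child types {A} ✗

AB, BB, BO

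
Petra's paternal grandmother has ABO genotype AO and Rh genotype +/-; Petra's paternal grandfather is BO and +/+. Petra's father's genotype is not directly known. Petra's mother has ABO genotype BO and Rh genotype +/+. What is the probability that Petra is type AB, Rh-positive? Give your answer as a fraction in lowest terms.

Petra's father's ABO genotype from AO × BO: 1/4 AB, 1/4 AO, 1/4 BO, 1/4 OO.
Crossing each possibility with the mother BO and summing P(type AB): 1/4·1/4 + 1/4·1/4 + 1/4·0 + 1/4·0 = 1/8.
Similarly for Rh via the father's Rh distribution: P(Rh+) = 1.
Independent loci: 1/8 × 1 = 1/8.

1/8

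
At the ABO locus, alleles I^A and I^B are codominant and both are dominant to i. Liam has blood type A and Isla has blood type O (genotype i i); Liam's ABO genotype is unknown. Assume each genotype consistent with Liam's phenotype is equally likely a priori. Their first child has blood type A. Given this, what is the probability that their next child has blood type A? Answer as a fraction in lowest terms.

5/6

Possible genotypes: Liam ∈ {I^A I^A, I^A i}; Isla ∈ {i i}.
Weight each parental genotype pair by prior × P(type-A child):
  I^A I^A × i i: posterior weight 2/3; P(next child type A) = 1.
  I^A i × i i: posterior weight 1/3; P(next child type A) = 1/2.
Weighted sum = 5/6.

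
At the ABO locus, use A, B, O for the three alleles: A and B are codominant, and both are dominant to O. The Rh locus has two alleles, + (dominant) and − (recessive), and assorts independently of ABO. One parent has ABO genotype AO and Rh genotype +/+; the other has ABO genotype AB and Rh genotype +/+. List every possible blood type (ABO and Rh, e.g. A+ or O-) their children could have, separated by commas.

Gametes from AO × AB give offspring ABO genotypes AA, AB, AO, BO, i.e. phenotypes A, B, AB.
Rh cross +/+ × +/+ → phenotypes Rh+.
Combining independently: A+, B+, AB+.

A+, B+, AB+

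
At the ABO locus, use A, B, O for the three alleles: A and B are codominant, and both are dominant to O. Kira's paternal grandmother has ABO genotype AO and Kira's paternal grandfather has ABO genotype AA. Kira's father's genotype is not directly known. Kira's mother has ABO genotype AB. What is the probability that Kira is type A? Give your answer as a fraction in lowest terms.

Kira's father's ABO genotype from AO × AA: 1/2 AA, 1/2 AO.
Crossing each possibility with the mother AB and summing P(type A): 1/2·1/2 + 1/2·1/2 = 1/2.

1/2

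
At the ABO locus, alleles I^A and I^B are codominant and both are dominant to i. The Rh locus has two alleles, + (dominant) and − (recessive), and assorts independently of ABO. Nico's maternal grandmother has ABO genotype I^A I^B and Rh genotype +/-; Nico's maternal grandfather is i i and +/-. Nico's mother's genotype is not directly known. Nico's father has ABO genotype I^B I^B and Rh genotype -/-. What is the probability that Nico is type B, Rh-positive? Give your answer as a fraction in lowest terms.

3/8

Nico's mother's ABO genotype from I^A I^B × i i: 1/2 I^A i, 1/2 I^B i.
Crossing each possibility with the father I^B I^B and summing P(type B): 1/2·1/2 + 1/2·1 = 3/4.
Similarly for Rh via the mother's Rh distribution: P(Rh+) = 1/2.
Independent loci: 3/4 × 1/2 = 3/8.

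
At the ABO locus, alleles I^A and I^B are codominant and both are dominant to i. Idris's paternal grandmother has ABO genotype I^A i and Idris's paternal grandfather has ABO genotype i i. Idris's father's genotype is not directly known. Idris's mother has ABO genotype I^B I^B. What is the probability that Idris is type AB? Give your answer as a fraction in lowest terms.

1/4

Idris's father's ABO genotype from I^A i × i i: 1/2 I^A i, 1/2 i i.
Crossing each possibility with the mother I^B I^B and summing P(type AB): 1/2·1/2 + 1/2·0 = 1/4.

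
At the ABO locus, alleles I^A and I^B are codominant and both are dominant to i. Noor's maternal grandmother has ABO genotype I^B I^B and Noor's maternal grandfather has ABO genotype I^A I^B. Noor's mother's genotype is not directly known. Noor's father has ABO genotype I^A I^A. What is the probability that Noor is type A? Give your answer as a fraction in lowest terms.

Noor's mother's ABO genotype from I^B I^B × I^A I^B: 1/2 I^A I^B, 1/2 I^B I^B.
Crossing each possibility with the father I^A I^A and summing P(type A): 1/2·1/2 + 1/2·0 = 1/4.

1/4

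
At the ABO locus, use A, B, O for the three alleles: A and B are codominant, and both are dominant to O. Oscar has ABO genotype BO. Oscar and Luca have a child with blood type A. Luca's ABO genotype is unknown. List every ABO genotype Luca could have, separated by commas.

AA, AB, AO

For each candidate genotype of Luca, check whether crossing it with BO can produce every observed child phenotype.
  AA → possible child types {A, AB} ✓
  AB → possible child types {A, B, AB} ✓
  AO → possible child types {O, A, B, AB} ✓
  BB → possible child types {B} ✗
  BO → possible child types {O, B} ✗
  OO → possible child types {O, B} ✗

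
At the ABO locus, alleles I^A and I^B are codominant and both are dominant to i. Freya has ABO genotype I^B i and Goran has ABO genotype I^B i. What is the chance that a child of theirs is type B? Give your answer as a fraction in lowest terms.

ABO cross I^B i × I^B i → offspring phenotypes: 1/4 O, 3/4 B.
So P(type B) = 3/4.

3/4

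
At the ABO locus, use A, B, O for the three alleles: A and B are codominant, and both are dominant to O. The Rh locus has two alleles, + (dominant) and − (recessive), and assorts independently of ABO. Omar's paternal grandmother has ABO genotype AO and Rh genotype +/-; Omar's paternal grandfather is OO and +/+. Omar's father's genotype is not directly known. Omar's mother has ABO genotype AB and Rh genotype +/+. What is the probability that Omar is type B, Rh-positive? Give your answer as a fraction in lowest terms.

Omar's father's ABO genotype from AO × OO: 1/2 AO, 1/2 OO.
Crossing each possibility with the mother AB and summing P(type B): 1/2·1/4 + 1/2·1/2 = 3/8.
Similarly for Rh via the father's Rh distribution: P(Rh+) = 1.
Independent loci: 3/8 × 1 = 3/8.

3/8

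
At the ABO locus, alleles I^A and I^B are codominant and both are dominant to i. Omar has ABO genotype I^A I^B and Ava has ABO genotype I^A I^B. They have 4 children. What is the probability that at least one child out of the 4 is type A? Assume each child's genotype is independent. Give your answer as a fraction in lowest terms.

ABO cross I^A I^B × I^A I^B → 1/4 A, 1/4 B, 1/2 AB.
So P(type A) = 1/4 per child.
P(none) = (3/4)^4 = 81/256; P(at least one) = 1 − 81/256 = 175/256.

175/256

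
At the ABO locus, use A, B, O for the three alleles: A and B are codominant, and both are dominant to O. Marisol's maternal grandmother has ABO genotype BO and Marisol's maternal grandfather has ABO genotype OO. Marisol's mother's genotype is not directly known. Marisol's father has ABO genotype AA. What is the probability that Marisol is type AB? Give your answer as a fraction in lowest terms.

1/4

Marisol's mother's ABO genotype from BO × OO: 1/2 BO, 1/2 OO.
Crossing each possibility with the father AA and summing P(type AB): 1/2·1/2 + 1/2·0 = 1/4.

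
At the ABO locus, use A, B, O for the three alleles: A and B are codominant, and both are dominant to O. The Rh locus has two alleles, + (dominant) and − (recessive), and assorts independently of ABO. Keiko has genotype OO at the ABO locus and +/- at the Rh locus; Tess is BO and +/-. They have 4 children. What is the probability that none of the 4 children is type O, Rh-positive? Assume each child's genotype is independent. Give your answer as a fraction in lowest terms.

625/4096

ABO cross OO × BO → 1/2 O, 1/2 B.
Rh cross +/- × +/- → 3/4 Rh+, 1/4 Rh-; so P(type O, Rh-positive) = 1/2 × 3/4 = 3/8 per child.
P(not type O, Rh-positive) = 5/8 for one child; (5/8)^4 = 625/4096.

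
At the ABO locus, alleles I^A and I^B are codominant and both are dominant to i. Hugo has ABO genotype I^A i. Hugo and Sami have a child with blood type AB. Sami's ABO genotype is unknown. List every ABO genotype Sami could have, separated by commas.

For each candidate genotype of Sami, check whether crossing it with I^A i can produce every observed child phenotype.
  I^A I^A → possible child types {A} ✗
  I^A I^B → possible child types {A, B, AB} ✓
  I^A i → possible child types {O, A} ✗
  I^B I^B → possible child types {B, AB} ✓
  I^B i → possible child types {O, A, B, AB} ✓
  i i → possible child types {O, A} ✗

I^A I^B, I^B I^B, I^B i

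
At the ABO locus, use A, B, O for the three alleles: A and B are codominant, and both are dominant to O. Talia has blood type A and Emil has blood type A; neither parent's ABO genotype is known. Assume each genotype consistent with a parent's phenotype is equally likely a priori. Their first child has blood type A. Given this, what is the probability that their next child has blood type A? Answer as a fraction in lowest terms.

19/20

Possible genotypes: Talia ∈ {AA, AO}; Emil ∈ {AA, AO}.
Weight each parental genotype pair by prior × P(type-A child):
  AA × AA: posterior weight 4/15; P(next child type A) = 1.
  AA × AO: posterior weight 4/15; P(next child type A) = 1.
  AO × AA: posterior weight 4/15; P(next child type A) = 1.
  AO × AO: posterior weight 1/5; P(next child type A) = 3/4.
Weighted sum = 19/20.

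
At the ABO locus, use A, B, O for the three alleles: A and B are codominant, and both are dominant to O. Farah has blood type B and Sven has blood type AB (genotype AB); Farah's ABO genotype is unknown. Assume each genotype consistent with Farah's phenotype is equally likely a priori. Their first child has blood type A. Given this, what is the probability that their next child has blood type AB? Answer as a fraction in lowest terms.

1/4

Possible genotypes: Farah ∈ {BB, BO}; Sven ∈ {AB}.
Weight each parental genotype pair by prior × P(type-A child):
  BO × AB: posterior weight 1; P(next child type AB) = 1/4.
Weighted sum = 1/4.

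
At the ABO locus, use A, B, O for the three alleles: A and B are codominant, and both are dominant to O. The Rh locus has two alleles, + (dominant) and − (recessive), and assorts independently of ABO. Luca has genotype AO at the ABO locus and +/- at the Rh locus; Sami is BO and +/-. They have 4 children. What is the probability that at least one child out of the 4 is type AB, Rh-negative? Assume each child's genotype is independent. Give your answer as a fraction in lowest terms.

ABO cross AO × BO → 1/4 O, 1/4 A, 1/4 B, 1/4 AB.
Rh cross +/- × +/- → 3/4 Rh+, 1/4 Rh-; so P(type AB, Rh-negative) = 1/4 × 1/4 = 1/16 per child.
P(none) = (15/16)^4 = 50625/65536; P(at least one) = 1 − 50625/65536 = 14911/65536.

14911/65536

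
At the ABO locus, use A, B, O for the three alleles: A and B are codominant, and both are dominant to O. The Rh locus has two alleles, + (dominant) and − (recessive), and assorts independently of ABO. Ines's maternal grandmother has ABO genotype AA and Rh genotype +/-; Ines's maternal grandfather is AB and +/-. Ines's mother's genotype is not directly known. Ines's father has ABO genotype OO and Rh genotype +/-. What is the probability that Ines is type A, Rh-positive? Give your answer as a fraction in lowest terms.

9/16

Ines's mother's ABO genotype from AA × AB: 1/2 AA, 1/2 AB.
Crossing each possibility with the father OO and summing P(type A): 1/2·1 + 1/2·1/2 = 3/4.
Similarly for Rh via the mother's Rh distribution: P(Rh+) = 3/4.
Independent loci: 3/4 × 3/4 = 9/16.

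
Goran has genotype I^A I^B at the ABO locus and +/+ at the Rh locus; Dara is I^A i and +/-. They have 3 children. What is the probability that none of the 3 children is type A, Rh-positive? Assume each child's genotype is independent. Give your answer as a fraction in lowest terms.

1/8

ABO cross I^A I^B × I^A i → 1/2 A, 1/4 B, 1/4 AB.
Rh cross +/+ × +/- → 1 Rh+; so P(type A, Rh-positive) = 1/2 × 1 = 1/2 per child.
P(not type A, Rh-positive) = 1/2 for one child; (1/2)^3 = 1/8.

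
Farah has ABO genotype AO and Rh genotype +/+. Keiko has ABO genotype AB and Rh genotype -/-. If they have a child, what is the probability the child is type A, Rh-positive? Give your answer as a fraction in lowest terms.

1/2

ABO cross AO × AB → offspring phenotypes: 1/2 A, 1/4 B, 1/4 AB.
Rh cross +/+ × -/- → 1 Rh+.
Independent loci: P(type A, Rh-positive) = 1/2 × 1 = 1/2.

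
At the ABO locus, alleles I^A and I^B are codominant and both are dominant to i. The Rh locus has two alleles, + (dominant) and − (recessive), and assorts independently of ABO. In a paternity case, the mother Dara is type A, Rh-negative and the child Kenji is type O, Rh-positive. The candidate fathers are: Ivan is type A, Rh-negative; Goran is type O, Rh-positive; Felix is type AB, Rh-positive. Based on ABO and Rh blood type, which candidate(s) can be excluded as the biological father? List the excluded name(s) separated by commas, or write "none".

Ivan, Felix

A candidate is excluded only if no genotype consistent with his phenotype could produce a type O, Rh-positive child with a type A, Rh-negative mother.
Ivan (type A, Rh-): no genotype consistent with that phenotype can produce a type-O Rh+ child with a type-A mother.
Felix (type AB, Rh+): no genotype consistent with that phenotype can produce a type-O Rh+ child with a type-A mother.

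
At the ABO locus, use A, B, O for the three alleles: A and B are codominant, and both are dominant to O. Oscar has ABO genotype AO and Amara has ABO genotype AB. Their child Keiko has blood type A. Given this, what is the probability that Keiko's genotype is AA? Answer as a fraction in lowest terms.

Cross AO × AB → 1/4 AA, 1/4 AB, 1/4 AO, 1/4 BO.
Type-A genotypes among offspring: AA (1/4), AO (1/4); total 1/2.
P(AA | type A) = (1/4) / (1/2) = 1/2.

1/2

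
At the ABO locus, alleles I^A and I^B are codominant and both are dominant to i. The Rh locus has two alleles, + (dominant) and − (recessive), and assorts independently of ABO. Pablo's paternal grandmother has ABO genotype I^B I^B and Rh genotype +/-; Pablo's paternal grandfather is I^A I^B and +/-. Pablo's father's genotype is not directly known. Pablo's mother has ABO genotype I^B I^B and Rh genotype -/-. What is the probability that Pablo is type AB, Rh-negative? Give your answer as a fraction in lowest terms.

Pablo's father's ABO genotype from I^B I^B × I^A I^B: 1/2 I^A I^B, 1/2 I^B I^B.
Crossing each possibility with the mother I^B I^B and summing P(type AB): 1/2·1/2 + 1/2·0 = 1/4.
Similarly for Rh via the father's Rh distribution: P(Rh-) = 1/2.
Independent loci: 1/4 × 1/2 = 1/8.

1/8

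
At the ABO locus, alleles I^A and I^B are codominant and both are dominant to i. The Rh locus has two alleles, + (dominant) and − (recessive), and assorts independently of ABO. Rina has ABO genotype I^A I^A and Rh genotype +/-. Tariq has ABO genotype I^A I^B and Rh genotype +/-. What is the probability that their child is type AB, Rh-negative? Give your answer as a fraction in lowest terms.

ABO cross I^A I^A × I^A I^B → offspring phenotypes: 1/2 A, 1/2 AB.
Rh cross +/- × +/- → 3/4 Rh+, 1/4 Rh-.
Independent loci: P(type AB, Rh-negative) = 1/2 × 1/4 = 1/8.

1/8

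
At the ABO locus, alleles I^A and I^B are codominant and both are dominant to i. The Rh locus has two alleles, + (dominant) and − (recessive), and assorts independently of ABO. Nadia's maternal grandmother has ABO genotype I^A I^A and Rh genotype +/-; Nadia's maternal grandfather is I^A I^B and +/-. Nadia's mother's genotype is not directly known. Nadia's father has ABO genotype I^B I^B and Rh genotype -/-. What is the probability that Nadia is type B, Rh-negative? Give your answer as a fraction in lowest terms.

1/8

Nadia's mother's ABO genotype from I^A I^A × I^A I^B: 1/2 I^A I^A, 1/2 I^A I^B.
Crossing each possibility with the father I^B I^B and summing P(type B): 1/2·0 + 1/2·1/2 = 1/4.
Similarly for Rh via the mother's Rh distribution: P(Rh-) = 1/2.
Independent loci: 1/4 × 1/2 = 1/8.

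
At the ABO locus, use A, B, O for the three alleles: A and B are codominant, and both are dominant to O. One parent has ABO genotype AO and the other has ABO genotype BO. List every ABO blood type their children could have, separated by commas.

Gametes from AO × BO give offspring ABO genotypes AB, AO, BO, OO, i.e. phenotypes O, A, B, AB.

O, A, B, AB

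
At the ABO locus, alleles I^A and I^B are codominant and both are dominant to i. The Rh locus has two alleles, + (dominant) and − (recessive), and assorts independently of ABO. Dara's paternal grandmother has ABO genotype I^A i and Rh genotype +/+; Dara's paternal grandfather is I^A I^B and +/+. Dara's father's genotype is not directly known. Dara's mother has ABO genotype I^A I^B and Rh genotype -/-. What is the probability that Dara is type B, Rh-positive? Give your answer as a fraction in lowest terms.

Dara's father's ABO genotype from I^A i × I^A I^B: 1/4 I^A I^A, 1/4 I^A I^B, 1/4 I^A i, 1/4 I^B i.
Crossing each possibility with the mother I^A I^B and summing P(type B): 1/4·0 + 1/4·1/4 + 1/4·1/4 + 1/4·1/2 = 1/4.
Similarly for Rh via the father's Rh distribution: P(Rh+) = 1.
Independent loci: 1/4 × 1 = 1/4.

1/4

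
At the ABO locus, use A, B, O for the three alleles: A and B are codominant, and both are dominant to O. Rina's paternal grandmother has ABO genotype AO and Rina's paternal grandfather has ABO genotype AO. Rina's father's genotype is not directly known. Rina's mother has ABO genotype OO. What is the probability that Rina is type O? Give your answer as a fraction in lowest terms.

1/2

Rina's father's ABO genotype from AO × AO: 1/4 AA, 1/2 AO, 1/4 OO.
Crossing each possibility with the mother OO and summing P(type O): 1/4·0 + 1/2·1/2 + 1/4·1 = 1/2.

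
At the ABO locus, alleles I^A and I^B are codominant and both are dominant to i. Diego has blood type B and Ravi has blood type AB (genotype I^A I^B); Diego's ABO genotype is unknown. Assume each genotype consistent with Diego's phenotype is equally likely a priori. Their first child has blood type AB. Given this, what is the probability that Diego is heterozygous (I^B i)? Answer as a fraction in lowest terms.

1/3

Possible genotypes: Diego ∈ {I^B I^B, I^B i}; Ravi ∈ {I^A I^B}.
Weight each parental genotype pair by prior × P(type-AB child):
  I^B I^B × I^A I^B: posterior weight 2/3.
  I^B i × I^A I^B: posterior weight 1/3.
Sum the posterior weight over pairs where Diego is I^B i: 1/3.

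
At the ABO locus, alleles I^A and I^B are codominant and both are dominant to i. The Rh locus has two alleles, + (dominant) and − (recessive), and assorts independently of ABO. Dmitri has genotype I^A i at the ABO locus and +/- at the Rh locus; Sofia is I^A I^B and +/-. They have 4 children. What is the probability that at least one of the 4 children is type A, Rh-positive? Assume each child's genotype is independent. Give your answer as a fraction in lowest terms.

3471/4096

ABO cross I^A i × I^A I^B → 1/2 A, 1/4 B, 1/4 AB.
Rh cross +/- × +/- → 3/4 Rh+, 1/4 Rh-; so P(type A, Rh-positive) = 1/2 × 3/4 = 3/8 per child.
P(none) = (5/8)^4 = 625/4096; P(at least one) = 1 − 625/4096 = 3471/4096.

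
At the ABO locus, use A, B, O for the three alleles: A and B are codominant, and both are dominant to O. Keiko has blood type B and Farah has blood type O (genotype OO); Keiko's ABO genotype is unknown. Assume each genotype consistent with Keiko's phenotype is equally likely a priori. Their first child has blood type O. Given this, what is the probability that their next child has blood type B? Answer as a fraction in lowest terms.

Possible genotypes: Keiko ∈ {BB, BO}; Farah ∈ {OO}.
Weight each parental genotype pair by prior × P(type-O child):
  BO × OO: posterior weight 1; P(next child type B) = 1/2.
Weighted sum = 1/2.

1/2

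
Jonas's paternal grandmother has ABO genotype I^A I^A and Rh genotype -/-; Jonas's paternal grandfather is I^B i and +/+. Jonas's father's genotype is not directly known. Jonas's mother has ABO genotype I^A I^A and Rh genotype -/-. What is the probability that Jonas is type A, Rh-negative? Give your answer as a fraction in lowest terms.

Jonas's father's ABO genotype from I^A I^A × I^B i: 1/2 I^A I^B, 1/2 I^A i.
Crossing each possibility with the mother I^A I^A and summing P(type A): 1/2·1/2 + 1/2·1 = 3/4.
Similarly for Rh via the father's Rh distribution: P(Rh-) = 1/2.
Independent loci: 3/4 × 1/2 = 3/8.

3/8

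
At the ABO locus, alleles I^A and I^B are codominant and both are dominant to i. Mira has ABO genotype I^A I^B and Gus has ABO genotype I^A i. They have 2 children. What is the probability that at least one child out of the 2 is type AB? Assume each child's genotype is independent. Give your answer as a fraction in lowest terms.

ABO cross I^A I^B × I^A i → 1/2 A, 1/4 B, 1/4 AB.
So P(type AB) = 1/4 per child.
P(none) = (3/4)^2 = 9/16; P(at least one) = 1 − 9/16 = 7/16.

7/16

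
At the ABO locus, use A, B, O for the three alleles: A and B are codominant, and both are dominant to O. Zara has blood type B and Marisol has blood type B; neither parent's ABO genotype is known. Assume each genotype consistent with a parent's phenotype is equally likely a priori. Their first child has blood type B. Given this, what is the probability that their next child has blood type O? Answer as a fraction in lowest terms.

1/20

Possible genotypes: Zara ∈ {BB, BO}; Marisol ∈ {BB, BO}.
Weight each parental genotype pair by prior × P(type-B child):
  BB × BB: posterior weight 4/15; P(next child type O) = 0.
  BB × BO: posterior weight 4/15; P(next child type O) = 0.
  BO × BB: posterior weight 4/15; P(next child type O) = 0.
  BO × BO: posterior weight 1/5; P(next child type O) = 1/4.
Weighted sum = 1/20.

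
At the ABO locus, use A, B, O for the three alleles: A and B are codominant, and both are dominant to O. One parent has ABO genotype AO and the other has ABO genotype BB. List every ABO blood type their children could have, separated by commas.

B, AB

Gametes from AO × BB give offspring ABO genotypes AB, BO, i.e. phenotypes B, AB.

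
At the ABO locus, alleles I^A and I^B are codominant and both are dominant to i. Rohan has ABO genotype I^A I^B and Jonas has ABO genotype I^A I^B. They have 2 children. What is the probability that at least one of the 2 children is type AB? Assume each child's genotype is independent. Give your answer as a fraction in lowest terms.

3/4

ABO cross I^A I^B × I^A I^B → 1/4 A, 1/4 B, 1/2 AB.
So P(type AB) = 1/2 per child.
P(none) = (1/2)^2 = 1/4; P(at least one) = 1 − 1/4 = 3/4.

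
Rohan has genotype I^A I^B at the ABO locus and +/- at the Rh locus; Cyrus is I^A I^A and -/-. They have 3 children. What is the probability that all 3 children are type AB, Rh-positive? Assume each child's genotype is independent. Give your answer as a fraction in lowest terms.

1/64

ABO cross I^A I^B × I^A I^A → 1/2 A, 1/2 AB.
Rh cross +/- × -/- → 1/2 Rh+, 1/2 Rh-; so P(type AB, Rh-positive) = 1/2 × 1/2 = 1/4 per child.
All 3 independent: (1/4)^3 = 1/64.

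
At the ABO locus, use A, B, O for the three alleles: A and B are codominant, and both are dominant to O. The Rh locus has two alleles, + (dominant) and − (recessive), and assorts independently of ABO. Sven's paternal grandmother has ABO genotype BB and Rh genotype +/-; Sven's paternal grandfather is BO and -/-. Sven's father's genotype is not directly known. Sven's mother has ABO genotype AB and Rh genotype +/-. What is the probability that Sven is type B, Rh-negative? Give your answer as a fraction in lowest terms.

3/16

Sven's father's ABO genotype from BB × BO: 1/2 BB, 1/2 BO.
Crossing each possibility with the mother AB and summing P(type B): 1/2·1/2 + 1/2·1/2 = 1/2.
Similarly for Rh via the father's Rh distribution: P(Rh-) = 3/8.
Independent loci: 1/2 × 3/8 = 3/16.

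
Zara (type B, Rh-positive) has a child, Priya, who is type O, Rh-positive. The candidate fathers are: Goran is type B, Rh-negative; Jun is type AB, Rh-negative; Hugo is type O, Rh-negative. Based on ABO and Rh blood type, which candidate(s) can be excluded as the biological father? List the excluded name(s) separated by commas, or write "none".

A candidate is excluded only if no genotype consistent with his phenotype could produce a type O, Rh-positive child with a type B, Rh-positive mother.
Jun (type AB, Rh-): no genotype consistent with that phenotype can produce a type-O Rh+ child with a type-B mother.

Jun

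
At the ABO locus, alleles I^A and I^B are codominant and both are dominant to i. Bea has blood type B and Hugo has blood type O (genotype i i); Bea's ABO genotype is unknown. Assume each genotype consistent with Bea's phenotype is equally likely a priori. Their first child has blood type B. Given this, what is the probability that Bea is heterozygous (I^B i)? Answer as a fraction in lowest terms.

Possible genotypes: Bea ∈ {I^B I^B, I^B i}; Hugo ∈ {i i}.
Weight each parental genotype pair by prior × P(type-B child):
  I^B I^B × i i: posterior weight 2/3.
  I^B i × i i: posterior weight 1/3.
Sum the posterior weight over pairs where Bea is I^B i: 1/3.

1/3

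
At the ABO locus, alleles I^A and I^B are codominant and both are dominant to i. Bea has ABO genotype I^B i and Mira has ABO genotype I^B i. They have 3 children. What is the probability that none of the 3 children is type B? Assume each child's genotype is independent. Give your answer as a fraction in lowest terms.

1/64

ABO cross I^B i × I^B i → 1/4 O, 3/4 B.
So P(type B) = 3/4 per child.
P(not type B) = 1/4 for one child; (1/4)^3 = 1/64.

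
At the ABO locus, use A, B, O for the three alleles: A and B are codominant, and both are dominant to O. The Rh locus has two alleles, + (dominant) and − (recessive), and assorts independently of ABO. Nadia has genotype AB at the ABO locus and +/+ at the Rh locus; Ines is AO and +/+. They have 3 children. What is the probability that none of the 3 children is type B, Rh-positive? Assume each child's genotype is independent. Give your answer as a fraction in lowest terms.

27/64

ABO cross AB × AO → 1/2 A, 1/4 B, 1/4 AB.
Rh cross +/+ × +/+ → 1 Rh+; so P(type B, Rh-positive) = 1/4 × 1 = 1/4 per child.
P(not type B, Rh-positive) = 3/4 for one child; (3/4)^3 = 27/64.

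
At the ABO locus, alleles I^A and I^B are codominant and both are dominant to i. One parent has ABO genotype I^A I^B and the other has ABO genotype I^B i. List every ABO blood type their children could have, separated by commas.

A, B, AB

Gametes from I^A I^B × I^B i give offspring ABO genotypes I^A I^B, I^A i, I^B I^B, I^B i, i.e. phenotypes A, B, AB.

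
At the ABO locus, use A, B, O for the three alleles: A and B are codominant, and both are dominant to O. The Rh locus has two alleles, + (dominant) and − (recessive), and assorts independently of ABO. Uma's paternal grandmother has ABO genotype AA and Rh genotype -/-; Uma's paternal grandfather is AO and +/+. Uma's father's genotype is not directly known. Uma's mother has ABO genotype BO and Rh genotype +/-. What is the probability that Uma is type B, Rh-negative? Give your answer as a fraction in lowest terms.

Uma's father's ABO genotype from AA × AO: 1/2 AA, 1/2 AO.
Crossing each possibility with the mother BO and summing P(type B): 1/2·0 + 1/2·1/4 = 1/8.
Similarly for Rh via the father's Rh distribution: P(Rh-) = 1/4.
Independent loci: 1/8 × 1/4 = 1/32.

1/32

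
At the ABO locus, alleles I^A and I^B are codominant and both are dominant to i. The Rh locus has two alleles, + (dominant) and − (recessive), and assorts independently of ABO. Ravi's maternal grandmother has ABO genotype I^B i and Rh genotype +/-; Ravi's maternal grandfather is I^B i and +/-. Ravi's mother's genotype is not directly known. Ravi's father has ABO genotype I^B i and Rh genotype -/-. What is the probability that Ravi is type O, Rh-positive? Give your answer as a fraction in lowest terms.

1/8

Ravi's mother's ABO genotype from I^B i × I^B i: 1/4 I^B I^B, 1/2 I^B i, 1/4 i i.
Crossing each possibility with the father I^B i and summing P(type O): 1/4·0 + 1/2·1/4 + 1/4·1/2 = 1/4.
Similarly for Rh via the mother's Rh distribution: P(Rh+) = 1/2.
Independent loci: 1/4 × 1/2 = 1/8.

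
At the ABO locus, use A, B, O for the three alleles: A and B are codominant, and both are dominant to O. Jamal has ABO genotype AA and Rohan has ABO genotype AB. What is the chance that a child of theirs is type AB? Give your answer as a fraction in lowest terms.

ABO cross AA × AB → offspring phenotypes: 1/2 A, 1/2 AB.
So P(type AB) = 1/2.

1/2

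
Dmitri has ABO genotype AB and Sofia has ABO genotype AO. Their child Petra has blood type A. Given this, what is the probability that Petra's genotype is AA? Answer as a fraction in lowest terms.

Cross AB × AO → 1/4 AA, 1/4 AB, 1/4 AO, 1/4 BO.
Type-A genotypes among offspring: AA (1/4), AO (1/4); total 1/2.
P(AA | type A) = (1/4) / (1/2) = 1/2.

1/2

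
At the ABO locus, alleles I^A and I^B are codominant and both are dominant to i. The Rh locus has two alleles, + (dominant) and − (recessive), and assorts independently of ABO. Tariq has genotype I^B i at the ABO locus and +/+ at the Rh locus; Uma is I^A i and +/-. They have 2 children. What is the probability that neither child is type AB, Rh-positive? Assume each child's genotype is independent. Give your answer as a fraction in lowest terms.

9/16

ABO cross I^B i × I^A i → 1/4 O, 1/4 A, 1/4 B, 1/4 AB.
Rh cross +/+ × +/- → 1 Rh+; so P(type AB, Rh-positive) = 1/4 × 1 = 1/4 per child.
P(not type AB, Rh-positive) = 3/4 for one child; (3/4)^2 = 9/16.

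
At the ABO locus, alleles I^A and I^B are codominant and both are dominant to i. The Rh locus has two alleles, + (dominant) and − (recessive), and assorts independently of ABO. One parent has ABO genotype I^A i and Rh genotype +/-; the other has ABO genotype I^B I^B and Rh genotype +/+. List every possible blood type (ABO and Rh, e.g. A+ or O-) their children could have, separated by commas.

B+, AB+

Gametes from I^A i × I^B I^B give offspring ABO genotypes I^A I^B, I^B i, i.e. phenotypes B, AB.
Rh cross +/- × +/+ → phenotypes Rh+.
Combining independently: B+, AB+.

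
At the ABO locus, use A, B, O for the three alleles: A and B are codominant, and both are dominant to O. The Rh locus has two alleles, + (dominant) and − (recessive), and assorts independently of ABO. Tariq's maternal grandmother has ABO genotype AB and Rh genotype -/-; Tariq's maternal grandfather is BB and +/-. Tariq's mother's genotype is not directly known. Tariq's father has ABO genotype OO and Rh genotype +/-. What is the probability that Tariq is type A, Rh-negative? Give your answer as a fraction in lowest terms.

Tariq's mother's ABO genotype from AB × BB: 1/2 AB, 1/2 BB.
Crossing each possibility with the father OO and summing P(type A): 1/2·1/2 + 1/2·0 = 1/4.
Similarly for Rh via the mother's Rh distribution: P(Rh-) = 3/8.
Independent loci: 1/4 × 3/8 = 3/32.

3/32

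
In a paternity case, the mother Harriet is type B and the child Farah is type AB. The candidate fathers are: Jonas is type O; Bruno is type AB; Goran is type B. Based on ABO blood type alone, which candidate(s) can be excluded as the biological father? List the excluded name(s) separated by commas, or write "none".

Jonas, Goran

A candidate is excluded only if no genotype consistent with his phenotype could produce a type AB child with a type B mother.
Jonas (type O): no genotype consistent with that phenotype can produce a type-AB child with a type-B mother.
Goran (type B): no genotype consistent with that phenotype can produce a type-AB child with a type-B mother.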